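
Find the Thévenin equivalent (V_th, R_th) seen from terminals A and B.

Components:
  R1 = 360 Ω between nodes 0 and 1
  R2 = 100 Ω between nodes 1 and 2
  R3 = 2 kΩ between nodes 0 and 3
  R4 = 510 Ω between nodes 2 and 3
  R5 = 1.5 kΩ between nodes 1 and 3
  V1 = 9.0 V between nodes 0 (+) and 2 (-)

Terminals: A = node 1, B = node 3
Step 1 — V_th is the open-circuit voltage V_A - V_B (nothing connected across the terminals).
Nodal analysis, taking node 2 as the 0 V reference.
Source V1 fixes V_0 = 9 V.
KCL at each unknown node (sum of currents leaving = 0; resistances in Ω):
  Node 1: (V_1 - 9)/360 + (V_1 - 0)/100 + (V_1 - V_3)/1500 = 0
  Node 3: (V_3 - 9)/2000 + (V_3 - 0)/510 + (V_3 - V_1)/1500 = 0
Collecting terms (coefficients in siemens):
  0.01344·V_1 - 0.0006667·V_3 = 0.025
  0.003127·V_3 - 0.0006667·V_1 = 0.0045
Determinant D = (0.01344)(0.003127) - (-0.0006667)(-0.0006667) = 0.0000416
V_1 = [(0.025)(0.003127) - (-0.0006667)(0.0045)]/D = 1.951 V
V_3 = [(0.01344)(0.0045) - (0.025)(-0.0006667)]/D = 1.855 V
V_th = V_1 - V_3 = 1.951 - 1.855 = 0.09662 V
Step 2 — R_th: zero the source — replace V1 by a short circuit (node 2 merges into node 0) — and find the resistance seen between A (node 1) and B (node 3).
Reduce the network between node 1 (A) and node 3 (B) by series/parallel combination:
  Rp1 = R1 ‖ R2 (parallel, both between nodes 0 and 1) = 1/(1/360 + 1/100) = 78.26 Ω
  Rp2 = R3 ‖ R4 (parallel, both between nodes 0 and 3) = 1/(1/2000 + 1/510) = 406.4 Ω
  Rs1 = Rp1 + Rp2 (series, joined only at node 0) = 78.26 + 406.4 = 484.6 Ω
  Rp3 = R5 ‖ Rs1 (parallel, both between nodes 1 and 3) = 1/(1/1500 + 1/484.6) = 366.3 Ω
R_th = 366.3 Ω

Final answer: V_th = 0.09662 V, R_th = 366.3 Ω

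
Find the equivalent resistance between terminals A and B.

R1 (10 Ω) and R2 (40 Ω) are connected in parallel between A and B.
Reduce the network between node 0 (A) and node 1 (B) by series/parallel combination:
  Rp1 = R1 ‖ R2 (parallel, both between nodes 0 and 1) = 1/(1/10 + 1/40) = 8 Ω
R_eq = 8 Ω

Final answer: 8 Ω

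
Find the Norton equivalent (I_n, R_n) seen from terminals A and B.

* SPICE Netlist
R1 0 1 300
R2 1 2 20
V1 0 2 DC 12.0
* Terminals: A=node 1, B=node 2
Find the Thévenin equivalent first; then I_n = V_th/R_th and R_n = R_th.
Step 1 — V_th is the open-circuit voltage V_A - V_B (nothing connected across the terminals).
Nodal analysis, taking node 2 as the 0 V reference.
Source V1 fixes V_0 = 12 V.
KCL at each unknown node (sum of currents leaving = 0; resistances in Ω):
  Node 1: (V_1 - 12)/300 + (V_1 - 0)/20 = 0
Collecting terms: 0.05333 × V_1 = 0.04  =>  V_1 = 0.75 V
V_th = V_1 - V_2 = 0.75 - 0 = 0.75 V
Step 2 — R_th: zero the source — replace V1 by a short circuit (node 2 merges into node 0) — and find the resistance seen between A (node 1) and B (node 0).
Reduce the network between node 1 (A) and node 0 (B) by series/parallel combination:
  Rp1 = R1 ‖ R2 (parallel, both between nodes 0 and 1) = 1/(1/300 + 1/20) = 18.75 Ω
R_th = 18.75 Ω
I_n = V_th/R_th = 0.75/18.75 = 0.04 A, and R_n = R_th = 18.75 Ω

Final answer: I_n = 0.04 A, R_n = 18.75 Ω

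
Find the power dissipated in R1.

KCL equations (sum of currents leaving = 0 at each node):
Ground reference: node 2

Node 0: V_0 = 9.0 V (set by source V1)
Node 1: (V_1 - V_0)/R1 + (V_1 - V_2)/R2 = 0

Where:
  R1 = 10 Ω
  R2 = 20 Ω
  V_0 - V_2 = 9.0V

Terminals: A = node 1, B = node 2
Nodal analysis, taking node 2 as the 0 V reference.
Source V1 fixes V_0 = 9 V.
KCL at each unknown node (sum of currents leaving = 0; resistances in Ω):
  Node 1: (V_1 - 9)/10 + (V_1 - 0)/20 = 0
Collecting terms: 0.15 × V_1 = 0.9  =>  V_1 = 6 V
I_R1 = (V_0 - V_1)/R1 = (9 - 6)/10 = 0.3 A
P_R1 = I_R1² × R1 = (0.3)² × 10 = 0.9 W

Final answer: 0.9 W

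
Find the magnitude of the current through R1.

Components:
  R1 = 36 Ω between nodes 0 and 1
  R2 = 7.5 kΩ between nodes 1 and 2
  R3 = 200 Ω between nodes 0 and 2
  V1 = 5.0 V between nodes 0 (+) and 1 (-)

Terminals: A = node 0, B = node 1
Nodal analysis, taking node 1 as the 0 V reference.
Source V1 fixes V_0 = 5 V.
KCL at each unknown node (sum of currents leaving = 0; resistances in Ω):
  Node 2: (V_2 - 0)/7500 + (V_2 - 5)/200 = 0
Collecting terms: 0.005133 × V_2 = 0.025  =>  V_2 = 4.87 V
I_R1 = (V_0 - V_1)/R1 = (5 - 0)/36 = 0.1389 A
|I_R1| = 0.1389 A

Final answer: |I_R1| = 0.1389 A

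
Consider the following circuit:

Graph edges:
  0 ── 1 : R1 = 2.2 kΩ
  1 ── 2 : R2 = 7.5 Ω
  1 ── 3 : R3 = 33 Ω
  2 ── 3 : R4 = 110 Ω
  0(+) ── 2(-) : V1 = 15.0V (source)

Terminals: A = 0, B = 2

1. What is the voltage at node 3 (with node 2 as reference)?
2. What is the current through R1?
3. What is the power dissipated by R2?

Nodal analysis, taking node 2 as the 0 V reference.
Source V1 fixes V_0 = 15 V.
KCL at each unknown node (sum of currents leaving = 0; resistances in Ω):
  Node 1: (V_1 - 15)/2200 + (V_1 - 0)/7.5 + (V_1 - V_3)/33 = 0
  Node 3: (V_3 - V_1)/33 + (V_3 - 0)/110 = 0
Collecting terms (coefficients in siemens):
  0.1641·V_1 - 0.0303·V_3 = 0.006818
  0.03939·V_3 - 0.0303·V_1 = 0
Determinant D = (0.1641)(0.03939) - (-0.0303)(-0.0303) = 0.005546
V_1 = [(0.006818)(0.03939) - (-0.0303)(0)]/D = 0.04843 V
V_3 = [(0.1641)(0) - (0.006818)(-0.0303)]/D = 0.03725 V
Part 1:
  Read off the nodal solution: V_3 = 0.03725 V
Part 2:
  I_R1 = (V_0 - V_1)/R1 = (15 - 0.04843)/2200 = 0.006796 A
  Magnitude: I_R1 = 0.006796 A
Part 3:
  I_R2 = (V_1 - V_2)/R2 = (0.04843 - 0)/7.5 = 0.006457 A
  P_R2 = I_R2² × R2 = (0.006457)² × 7.5 = 0.0003127 W

Final answers:
1. V_3 = 0.03725 V
2. I_R1 = 0.006796 A
3. P_R2 = 0.0003127 W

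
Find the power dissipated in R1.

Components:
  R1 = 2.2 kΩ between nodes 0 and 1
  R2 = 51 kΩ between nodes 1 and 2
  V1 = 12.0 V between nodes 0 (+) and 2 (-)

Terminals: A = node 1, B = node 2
Nodal analysis, taking node 2 as the 0 V reference.
Source V1 fixes V_0 = 12 V.
KCL at each unknown node (sum of currents leaving = 0; resistances in Ω):
  Node 1: (V_1 - 12)/2200 + (V_1 - 0)/51000 = 0
Collecting terms: 0.0004742 × V_1 = 0.005455  =>  V_1 = 11.5 V
I_R1 = (V_0 - V_1)/R1 = (12 - 11.5)/2200 = 0.0002256 A
P_R1 = I_R1² × R1 = (0.0002256)² × 2200 = 0.0001119 W

Final answer: 0.0001119 W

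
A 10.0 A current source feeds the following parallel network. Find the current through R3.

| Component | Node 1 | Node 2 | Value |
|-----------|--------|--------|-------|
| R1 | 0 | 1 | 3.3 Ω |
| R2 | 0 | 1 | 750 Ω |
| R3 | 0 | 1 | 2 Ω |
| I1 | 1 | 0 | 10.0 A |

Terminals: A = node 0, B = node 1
All resistors sit directly between nodes 0 and 1, so they are in parallel and share one voltage V; the full source current 10 A splits among them.
1/R_par = 1/3.3 + 1/750 + 1/2 = 0.8044 S  =>  R_par = 1.243 Ω
V = I × R_par = 10 × 1.243 = 12.43 V
I_R3 = V/R3 = 12.43/2 = 6.216 A

Final answer: 6.216 A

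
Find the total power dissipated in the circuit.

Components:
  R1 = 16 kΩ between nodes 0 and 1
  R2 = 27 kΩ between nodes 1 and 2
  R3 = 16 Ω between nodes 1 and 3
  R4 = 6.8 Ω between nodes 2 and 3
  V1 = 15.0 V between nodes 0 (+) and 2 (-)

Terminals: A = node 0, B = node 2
Nodal analysis, taking node 2 as the 0 V reference.
Source V1 fixes V_0 = 15 V.
KCL at each unknown node (sum of currents leaving = 0; resistances in Ω):
  Node 1: (V_1 - 15)/16000 + (V_1 - 0)/27000 + (V_1 - V_3)/16 = 0
  Node 3: (V_3 - V_1)/16 + (V_3 - 0)/6.8 = 0
Collecting terms (coefficients in siemens):
  0.0626·V_1 - 0.0625·V_3 = 0.0009375
  0.2096·V_3 - 0.0625·V_1 = 0
Determinant D = (0.0626)(0.2096) - (-0.0625)(-0.0625) = 0.009212
V_1 = [(0.0009375)(0.2096) - (-0.0625)(0)]/D = 0.02133 V
V_3 = [(0.0626)(0) - (0.0009375)(-0.0625)]/D = 0.006361 V
Power in each resistor, P = (ΔV)²/R:
  P_R1 = (15 - 0.02133)²/16000 = 0.01402 W
  P_R2 = (0.02133 - 0)²/27000 = 0.00000001685 W
  P_R3 = (0.02133 - 0.006361)²/16 = 0.000014 W
  P_R4 = (0 - 0.006361)²/6.8 = 0.00000595 W
P_total = P_R1 + P_R2 + P_R3 + P_R4 = 0.01404 W

Final answer: 0.01404 W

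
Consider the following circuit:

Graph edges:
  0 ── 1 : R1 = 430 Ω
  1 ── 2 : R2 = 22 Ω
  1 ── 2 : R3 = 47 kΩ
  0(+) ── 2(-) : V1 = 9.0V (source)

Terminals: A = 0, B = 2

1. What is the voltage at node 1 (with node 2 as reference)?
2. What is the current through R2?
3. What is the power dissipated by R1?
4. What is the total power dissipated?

Nodal analysis, taking node 2 as the 0 V reference.
Source V1 fixes V_0 = 9 V.
KCL at each unknown node (sum of currents leaving = 0; resistances in Ω):
  Node 1: (V_1 - 9)/430 + (V_1 - 0)/22 + (V_1 - 0)/47000 = 0
Collecting terms: 0.0478 × V_1 = 0.02093  =>  V_1 = 0.4379 V
Part 1:
  Read off the nodal solution: V_1 = 0.4379 V
Part 2:
  I_R2 = (V_1 - V_2)/R2 = (0.4379 - 0)/22 = 0.0199 A
  Magnitude: I_R2 = 0.0199 A
Part 3:
  I_R1 = (V_0 - V_1)/R1 = (9 - 0.4379)/430 = 0.01991 A
  P_R1 = I_R1² × R1 = (0.01991)² × 430 = 0.1705 W
Part 4:
  Power in each resistor, P = (ΔV)²/R:
    P_R1 = (9 - 0.4379)²/430 = 0.1705 W
    P_R2 = (0.4379 - 0)²/22 = 0.008715 W
    P_R3 = (0.4379 - 0)²/47000 = 0.000004079 W
  P_total = P_R1 + P_R2 + P_R3 = 0.1792 W

Final answers:
1. V_1 = 0.4379 V
2. I_R2 = 0.0199 A
3. P_R1 = 0.1705 W
4. P_total = 0.1792 W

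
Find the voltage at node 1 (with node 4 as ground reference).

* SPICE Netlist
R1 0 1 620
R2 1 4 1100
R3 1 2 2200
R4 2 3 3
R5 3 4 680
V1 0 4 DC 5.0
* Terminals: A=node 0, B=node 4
Nodal analysis, taking node 4 as the 0 V reference.
Source V1 fixes V_0 = 5 V.
KCL at each unknown node (sum of currents leaving = 0; resistances in Ω):
  Node 1: (V_1 - 5)/620 + (V_1 - 0)/1100 + (V_1 - V_2)/2200 = 0
  Node 2: (V_2 - V_1)/2200 + (V_2 - V_3)/3 = 0
  Node 3: (V_3 - V_2)/3 + (V_3 - 0)/680 = 0
Collecting terms (coefficients in siemens):
  0.002977·V_1 - 0.0004545·V_2 = 0.008065
  0.3338·V_2 - 0.0004545·V_1 - 0.3333·V_3 = 0
  0.3348·V_3 - 0.3333·V_2 = 0
Solving these 3 simultaneous equations (Gaussian elimination) gives:
  V_1 = 2.811 V, V_2 = 0.666 V, V_3 = 0.663 V
The requested potential is V_1 = 2.811 V.

Final answer: V_1 = 2.811 V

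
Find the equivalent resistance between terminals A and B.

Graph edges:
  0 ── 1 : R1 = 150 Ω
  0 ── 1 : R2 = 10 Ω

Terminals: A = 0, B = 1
Reduce the network between node 0 (A) and node 1 (B) by series/parallel combination:
  Rp1 = R1 ‖ R2 (parallel, both between nodes 0 and 1) = 1/(1/150 + 1/10) = 9.375 Ω
R_eq = 9.375 Ω

Final answer: 9.375 Ω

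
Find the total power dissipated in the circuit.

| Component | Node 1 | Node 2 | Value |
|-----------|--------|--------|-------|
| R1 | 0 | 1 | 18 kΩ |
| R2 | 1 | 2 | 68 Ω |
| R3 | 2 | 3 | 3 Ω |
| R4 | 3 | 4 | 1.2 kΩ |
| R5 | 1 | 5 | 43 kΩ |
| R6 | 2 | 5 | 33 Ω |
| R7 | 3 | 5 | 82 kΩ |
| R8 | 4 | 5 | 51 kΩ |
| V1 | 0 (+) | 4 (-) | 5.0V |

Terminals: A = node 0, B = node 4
Nodal analysis, taking node 4 as the 0 V reference.
Source V1 fixes V_0 = 5 V.
KCL at each unknown node (sum of currents leaving = 0; resistances in Ω):
  Node 1: (V_1 - 5)/18000 + (V_1 - V_2)/68 + (V_1 - V_5)/43000 = 0
  Node 2: (V_2 - V_1)/68 + (V_2 - V_3)/3 + (V_2 - V_5)/33 = 0
  Node 3: (V_3 - V_2)/3 + (V_3 - 0)/1200 + (V_3 - V_5)/82000 = 0
  Node 5: (V_5 - V_1)/43000 + (V_5 - V_2)/33 + (V_5 - V_3)/82000 + (V_5 - 0)/51000 = 0
Collecting terms (coefficients in siemens):
  0.01478·V_1 - 0.01471·V_2 - 0.00002326·V_5 = 0.0002778
  0.3783·V_2 - 0.01471·V_1 - 0.3333·V_3 - 0.0303·V_5 = 0
  0.3342·V_3 - 0.3333·V_2 - 0.0000122·V_5 = 0
  0.03036·V_5 - 0.00002326·V_1 - 0.0303·V_2 - 0.0000122·V_3 = 0
Solving these 4 simultaneous equations (Gaussian elimination) gives:
  V_1 = 0.323 V, V_2 = 0.3054 V, V_3 = 0.3046 V, V_5 = 0.3052 V
Power in each resistor, P = (ΔV)²/R:
  P_R1 = (5 - 0.323)²/18000 = 0.001215 W
  P_R2 = (0.323 - 0.3054)²/68 = 0.000004576 W
  P_R3 = (0.3054 - 0.3046)²/3 = 0.0000001933 W
  P_R4 = (0.3046 - 0)²/1200 = 0.00007733 W
  P_R5 = (0.323 - 0.3052)²/43000 = 0.000000007389 W
  P_R6 = (0.3054 - 0.3052)²/33 = 0.000000001026 W
  P_R7 = (0.3046 - 0.3052)²/82000 = 0.000000000004067 W
  P_R8 = (0 - 0.3052)²/51000 = 0.000001826 W
P_total = P_R1 + P_R2 + P_R3 + P_R4 + P_R5 + P_R6 + P_R7 + P_R8 = 0.001299 W

Final answer: 0.001299 W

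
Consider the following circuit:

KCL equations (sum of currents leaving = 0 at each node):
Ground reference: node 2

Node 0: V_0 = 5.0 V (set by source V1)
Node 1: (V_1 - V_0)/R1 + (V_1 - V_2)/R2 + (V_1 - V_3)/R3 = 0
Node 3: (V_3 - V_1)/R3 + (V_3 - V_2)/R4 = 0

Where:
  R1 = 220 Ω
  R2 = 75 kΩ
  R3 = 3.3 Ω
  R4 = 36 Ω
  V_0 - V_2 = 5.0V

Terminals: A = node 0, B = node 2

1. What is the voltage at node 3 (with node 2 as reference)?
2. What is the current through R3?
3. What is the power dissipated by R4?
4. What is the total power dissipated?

Nodal analysis, taking node 2 as the 0 V reference.
Source V1 fixes V_0 = 5 V.
KCL at each unknown node (sum of currents leaving = 0; resistances in Ω):
  Node 1: (V_1 - 5)/220 + (V_1 - 0)/75000 + (V_1 - V_3)/3.3 = 0
  Node 3: (V_3 - V_1)/3.3 + (V_3 - 0)/36 = 0
Collecting terms (coefficients in siemens):
  0.3076·V_1 - 0.303·V_3 = 0.02273
  0.3308·V_3 - 0.303·V_1 = 0
Determinant D = (0.3076)(0.3308) - (-0.303)(-0.303) = 0.009926
V_1 = [(0.02273)(0.3308) - (-0.303)(0)]/D = 0.7575 V
V_3 = [(0.3076)(0) - (0.02273)(-0.303)]/D = 0.6939 V
Part 1:
  Read off the nodal solution: V_3 = 0.6939 V
Part 2:
  I_R3 = (V_1 - V_3)/R3 = (0.7575 - 0.6939)/3.3 = 0.01927 A
  Magnitude: I_R3 = 0.01927 A
Part 3:
  I_R4 = (V_2 - V_3)/R4 = (0 - 0.6939)/36 = -0.01927 A
  P_R4 = I_R4² × R4 = (-0.01927)² × 36 = 0.01337 W
Part 4:
  Power in each resistor, P = (ΔV)²/R:
    P_R1 = (5 - 0.7575)²/220 = 0.08181 W
    P_R2 = (0.7575 - 0)²/75000 = 0.00000765 W
    P_R3 = (0.7575 - 0.6939)²/3.3 = 0.001226 W
    P_R4 = (0 - 0.6939)²/36 = 0.01337 W
  P_total = P_R1 + P_R2 + P_R3 + P_R4 = 0.09642 W

Final answers:
1. V_3 = 0.6939 V
2. I_R3 = 0.01927 A
3. P_R4 = 0.01337 W
4. P_total = 0.09642 W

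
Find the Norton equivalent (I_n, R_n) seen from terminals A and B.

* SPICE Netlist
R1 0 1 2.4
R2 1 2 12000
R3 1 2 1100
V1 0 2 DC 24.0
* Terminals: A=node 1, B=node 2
Find the Thévenin equivalent first; then I_n = V_th/R_th and R_n = R_th.
Step 1 — V_th is the open-circuit voltage V_A - V_B (nothing connected across the terminals).
Nodal analysis, taking node 2 as the 0 V reference.
Source V1 fixes V_0 = 24 V.
KCL at each unknown node (sum of currents leaving = 0; resistances in Ω):
  Node 1: (V_1 - 24)/2.4 + (V_1 - 0)/12000 + (V_1 - 0)/1100 = 0
Collecting terms: 0.4177 × V_1 = 10  =>  V_1 = 23.94 V
V_th = V_1 - V_2 = 23.94 - 0 = 23.94 V
Step 2 — R_th: zero the source — replace V1 by a short circuit (node 2 merges into node 0) — and find the resistance seen between A (node 1) and B (node 0).
Reduce the network between node 1 (A) and node 0 (B) by series/parallel combination:
  Rp1 = R1 ‖ R2 ‖ R3 (parallel, all between nodes 0 and 1) = 1/(1/2.4 + 1/12000 + 1/1100) = 2.394 Ω
R_th = 2.394 Ω
I_n = V_th/R_th = 23.94/2.394 = 10 A, and R_n = R_th = 2.394 Ω

Final answer: I_n = 10 A, R_n = 2.394 Ω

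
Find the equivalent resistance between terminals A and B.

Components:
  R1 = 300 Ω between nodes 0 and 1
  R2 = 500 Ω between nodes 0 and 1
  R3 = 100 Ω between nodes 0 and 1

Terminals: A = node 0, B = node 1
Reduce the network between node 0 (A) and node 1 (B) by series/parallel combination:
  Rp1 = R1 ‖ R2 ‖ R3 (parallel, all between nodes 0 and 1) = 1/(1/300 + 1/500 + 1/100) = 65.22 Ω
R_eq = 65.22 Ω

Final answer: 65.22 Ω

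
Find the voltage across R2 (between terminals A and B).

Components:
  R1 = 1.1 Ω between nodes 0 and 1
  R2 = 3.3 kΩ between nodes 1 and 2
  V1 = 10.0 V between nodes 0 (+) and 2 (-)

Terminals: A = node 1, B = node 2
R1 and R2 are in series across V1 (node 0 → node 1 → node 2), and the output A–B is taken across R2, so this is a voltage divider.
Series current: I = V1/(R1 + R2) = 10/(1.1 + 3300) = 10/3301 = 0.003029 A
V_R2 = I × R2 = V1 × R2/(R1 + R2) = 10 × 3300/3301 = 9.997 V

Final answer: 9.997 V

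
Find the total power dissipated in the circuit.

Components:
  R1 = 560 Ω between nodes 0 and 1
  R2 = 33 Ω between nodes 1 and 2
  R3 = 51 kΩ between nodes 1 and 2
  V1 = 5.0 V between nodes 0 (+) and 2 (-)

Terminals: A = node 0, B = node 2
Nodal analysis, taking node 2 as the 0 V reference.
Source V1 fixes V_0 = 5 V.
KCL at each unknown node (sum of currents leaving = 0; resistances in Ω):
  Node 1: (V_1 - 5)/560 + (V_1 - 0)/33 + (V_1 - 0)/51000 = 0
Collecting terms: 0.03211 × V_1 = 0.008929  =>  V_1 = 0.2781 V
Power in each resistor, P = (ΔV)²/R:
  P_R1 = (5 - 0.2781)²/560 = 0.03982 W
  P_R2 = (0.2781 - 0)²/33 = 0.002343 W
  P_R3 = (0.2781 - 0)²/51000 = 0.000001516 W
P_total = P_R1 + P_R2 + P_R3 = 0.04216 W

Final answer: 0.04216 W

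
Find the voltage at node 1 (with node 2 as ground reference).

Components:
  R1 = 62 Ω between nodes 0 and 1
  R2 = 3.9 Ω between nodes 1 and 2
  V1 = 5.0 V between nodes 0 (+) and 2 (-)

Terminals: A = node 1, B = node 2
Nodal analysis, taking node 2 as the 0 V reference.
Source V1 fixes V_0 = 5 V.
KCL at each unknown node (sum of currents leaving = 0; resistances in Ω):
  Node 1: (V_1 - 5)/62 + (V_1 - 0)/3.9 = 0
Collecting terms: 0.2725 × V_1 = 0.08065  =>  V_1 = 0.2959 V
The requested potential is V_1 = 0.2959 V.

Final answer: V_1 = 0.2959 V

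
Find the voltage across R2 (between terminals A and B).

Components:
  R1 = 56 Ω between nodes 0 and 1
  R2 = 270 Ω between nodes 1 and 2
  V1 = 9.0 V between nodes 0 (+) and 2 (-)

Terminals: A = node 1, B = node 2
R1 and R2 are in series across V1 (node 0 → node 1 → node 2), and the output A–B is taken across R2, so this is a voltage divider.
Series current: I = V1/(R1 + R2) = 9/(56 + 270) = 9/326 = 0.02761 A
V_R2 = I × R2 = V1 × R2/(R1 + R2) = 9 × 270/326 = 7.454 V

Final answer: 7.454 V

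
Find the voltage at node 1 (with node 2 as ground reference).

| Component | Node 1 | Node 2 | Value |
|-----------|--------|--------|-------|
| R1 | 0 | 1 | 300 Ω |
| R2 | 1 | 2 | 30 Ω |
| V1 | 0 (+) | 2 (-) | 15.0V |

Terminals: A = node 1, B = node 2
Nodal analysis, taking node 2 as the 0 V reference.
Source V1 fixes V_0 = 15 V.
KCL at each unknown node (sum of currents leaving = 0; resistances in Ω):
  Node 1: (V_1 - 15)/300 + (V_1 - 0)/30 = 0
Collecting terms: 0.03667 × V_1 = 0.05  =>  V_1 = 1.364 V
The requested potential is V_1 = 1.364 V.

Final answer: V_1 = 1.364 V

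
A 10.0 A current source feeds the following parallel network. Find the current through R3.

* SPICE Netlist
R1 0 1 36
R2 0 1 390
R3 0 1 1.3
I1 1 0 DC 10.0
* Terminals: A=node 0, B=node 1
All resistors sit directly between nodes 0 and 1, so they are in parallel and share one voltage V; the full source current 10 A splits among them.
1/R_par = 1/36 + 1/390 + 1/1.3 = 0.7996 S  =>  R_par = 1.251 Ω
V = I × R_par = 10 × 1.251 = 12.51 V
I_R3 = V/R3 = 12.51/1.3 = 9.621 A

Final answer: 9.621 A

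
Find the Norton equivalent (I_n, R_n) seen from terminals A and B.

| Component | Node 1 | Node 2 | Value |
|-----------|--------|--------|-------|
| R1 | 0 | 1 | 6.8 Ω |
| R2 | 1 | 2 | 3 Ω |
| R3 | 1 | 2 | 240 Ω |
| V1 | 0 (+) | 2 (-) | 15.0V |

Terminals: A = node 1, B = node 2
Find the Thévenin equivalent first; then I_n = V_th/R_th and R_n = R_th.
Step 1 — V_th is the open-circuit voltage V_A - V_B (nothing connected across the terminals).
Nodal analysis, taking node 2 as the 0 V reference.
Source V1 fixes V_0 = 15 V.
KCL at each unknown node (sum of currents leaving = 0; resistances in Ω):
  Node 1: (V_1 - 15)/6.8 + (V_1 - 0)/3 + (V_1 - 0)/240 = 0
Collecting terms: 0.4846 × V_1 = 2.206  =>  V_1 = 4.552 V
V_th = V_1 - V_2 = 4.552 - 0 = 4.552 V
Step 2 — R_th: zero the source — replace V1 by a short circuit (node 2 merges into node 0) — and find the resistance seen between A (node 1) and B (node 0).
Reduce the network between node 1 (A) and node 0 (B) by series/parallel combination:
  Rp1 = R1 ‖ R2 ‖ R3 (parallel, all between nodes 0 and 1) = 1/(1/6.8 + 1/3 + 1/240) = 2.064 Ω
R_th = 2.064 Ω
I_n = V_th/R_th = 4.552/2.064 = 2.206 A, and R_n = R_th = 2.064 Ω

Final answer: I_n = 2.206 A, R_n = 2.064 Ω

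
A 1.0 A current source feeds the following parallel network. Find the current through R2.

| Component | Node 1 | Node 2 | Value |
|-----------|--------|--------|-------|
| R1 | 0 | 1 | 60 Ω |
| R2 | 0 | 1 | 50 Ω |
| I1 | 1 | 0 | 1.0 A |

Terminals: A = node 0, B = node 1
All resistors sit directly between nodes 0 and 1, so they are in parallel and share one voltage V; the full source current 1 A splits among them.
1/R_par = 1/60 + 1/50 = 0.03667 S  =>  R_par = 27.27 Ω
V = I × R_par = 1 × 27.27 = 27.27 V
I_R2 = V/R2 = 27.27/50 = 0.5455 A

Final answer: 0.5455 A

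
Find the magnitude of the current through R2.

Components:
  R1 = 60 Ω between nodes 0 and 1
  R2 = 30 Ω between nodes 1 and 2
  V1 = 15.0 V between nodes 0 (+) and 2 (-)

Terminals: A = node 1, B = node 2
Nodal analysis, taking node 2 as the 0 V reference.
Source V1 fixes V_0 = 15 V.
KCL at each unknown node (sum of currents leaving = 0; resistances in Ω):
  Node 1: (V_1 - 15)/60 + (V_1 - 0)/30 = 0
Collecting terms: 0.05 × V_1 = 0.25  =>  V_1 = 5 V
I_R2 = (V_1 - V_2)/R2 = (5 - 0)/30 = 0.1667 A
|I_R2| = 0.1667 A

Final answer: |I_R2| = 0.1667 A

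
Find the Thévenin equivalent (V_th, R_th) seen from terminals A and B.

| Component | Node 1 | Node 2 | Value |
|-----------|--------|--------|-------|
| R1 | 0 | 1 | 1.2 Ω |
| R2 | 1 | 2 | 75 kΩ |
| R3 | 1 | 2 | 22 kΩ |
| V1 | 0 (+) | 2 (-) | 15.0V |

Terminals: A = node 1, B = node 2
Step 1 — V_th is the open-circuit voltage V_A - V_B (nothing connected across the terminals).
Nodal analysis, taking node 2 as the 0 V reference.
Source V1 fixes V_0 = 15 V.
KCL at each unknown node (sum of currents leaving = 0; resistances in Ω):
  Node 1: (V_1 - 15)/1.2 + (V_1 - 0)/75000 + (V_1 - 0)/22000 = 0
Collecting terms: 0.8334 × V_1 = 12.5  =>  V_1 = 15 V
V_th = V_1 - V_2 = 15 - 0 = 15 V
Step 2 — R_th: zero the source — replace V1 by a short circuit (node 2 merges into node 0) — and find the resistance seen between A (node 1) and B (node 0).
Reduce the network between node 1 (A) and node 0 (B) by series/parallel combination:
  Rp1 = R1 ‖ R2 ‖ R3 (parallel, all between nodes 0 and 1) = 1/(1/1.2 + 1/75000 + 1/22000) = 1.2 Ω
R_th = 1.2 Ω

Final answer: V_th = 15 V, R_th = 1.2 Ω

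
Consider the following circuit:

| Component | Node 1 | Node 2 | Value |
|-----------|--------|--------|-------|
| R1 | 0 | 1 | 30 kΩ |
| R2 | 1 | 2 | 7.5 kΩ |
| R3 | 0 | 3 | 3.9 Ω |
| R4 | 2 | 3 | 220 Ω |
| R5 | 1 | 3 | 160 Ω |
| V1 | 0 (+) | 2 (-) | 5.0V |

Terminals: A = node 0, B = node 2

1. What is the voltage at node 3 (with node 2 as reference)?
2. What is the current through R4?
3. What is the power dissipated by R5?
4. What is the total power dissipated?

Nodal analysis, taking node 2 as the 0 V reference.
Source V1 fixes V_0 = 5 V.
KCL at each unknown node (sum of currents leaving = 0; resistances in Ω):
  Node 1: (V_1 - 5)/30000 + (V_1 - 0)/7500 + (V_1 - V_3)/160 = 0
  Node 3: (V_3 - 5)/3.9 + (V_3 - 0)/220 + (V_3 - V_1)/160 = 0
Collecting terms (coefficients in siemens):
  0.006417·V_1 - 0.00625·V_3 = 0.0001667
  0.2672·V_3 - 0.00625·V_1 = 1.282
Determinant D = (0.006417)(0.2672) - (-0.00625)(-0.00625) = 0.001676
V_1 = [(0.0001667)(0.2672) - (-0.00625)(1.282)]/D = 4.809 V
V_3 = [(0.006417)(1.282) - (0.0001667)(-0.00625)]/D = 4.91 V
Part 1:
  Read off the nodal solution: V_3 = 4.91 V
Part 2:
  I_R4 = (V_2 - V_3)/R4 = (0 - 4.91)/220 = -0.02232 A
  Magnitude: I_R4 = 0.02232 A
Part 3:
  I_R5 = (V_1 - V_3)/R5 = (4.809 - 4.91)/160 = -0.0006348 A
  P_R5 = I_R5² × R5 = (-0.0006348)² × 160 = 0.00006448 W
Part 4:
  Power in each resistor, P = (ΔV)²/R:
    P_R1 = (5 - 4.809)²/30000 = 0.000001217 W
    P_R2 = (4.809 - 0)²/7500 = 0.003083 W
    P_R3 = (5 - 4.91)²/3.9 = 0.002055 W
    P_R4 = (0 - 4.91)²/220 = 0.1096 W
    P_R5 = (4.809 - 4.91)²/160 = 0.00006448 W
  P_total = P_R1 + P_R2 + P_R3 + P_R4 + P_R5 = 0.1148 W

Final answers:
1. V_3 = 4.91 V
2. I_R4 = 0.02232 A
3. P_R5 = 6.448e-05 W
4. P_total = 0.1148 W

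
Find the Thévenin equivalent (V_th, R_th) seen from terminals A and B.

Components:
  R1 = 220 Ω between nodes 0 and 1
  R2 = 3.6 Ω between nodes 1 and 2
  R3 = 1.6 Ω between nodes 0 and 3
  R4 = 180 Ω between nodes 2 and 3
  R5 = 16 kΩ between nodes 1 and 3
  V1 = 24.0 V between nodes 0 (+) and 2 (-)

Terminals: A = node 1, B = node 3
Step 1 — V_th is the open-circuit voltage V_A - V_B (nothing connected across the terminals).
Nodal analysis, taking node 2 as the 0 V reference.
Source V1 fixes V_0 = 24 V.
KCL at each unknown node (sum of currents leaving = 0; resistances in Ω):
  Node 1: (V_1 - 24)/220 + (V_1 - 0)/3.6 + (V_1 - V_3)/16000 = 0
  Node 3: (V_3 - 24)/1.6 + (V_3 - 0)/180 + (V_3 - V_1)/16000 = 0
Collecting terms (coefficients in siemens):
  0.2824·V_1 - 0.0000625·V_3 = 0.1091
  0.6306·V_3 - 0.0000625·V_1 = 15
Determinant D = (0.2824)(0.6306) - (-0.0000625)(-0.0000625) = 0.1781
V_1 = [(0.1091)(0.6306) - (-0.0000625)(15)]/D = 0.3916 V
V_3 = [(0.2824)(15) - (0.1091)(-0.0000625)]/D = 23.79 V
V_th = V_1 - V_3 = 0.3916 - 23.79 = -23.39 V
Step 2 — R_th: zero the source — replace V1 by a short circuit (node 2 merges into node 0) — and find the resistance seen between A (node 1) and B (node 3).
Reduce the network between node 1 (A) and node 3 (B) by series/parallel combination:
  Rp1 = R1 ‖ R2 (parallel, both between nodes 0 and 1) = 1/(1/220 + 1/3.6) = 3.542 Ω
  Rp2 = R3 ‖ R4 (parallel, both between nodes 0 and 3) = 1/(1/1.6 + 1/180) = 1.586 Ω
  Rs1 = Rp1 + Rp2 (series, joined only at node 0) = 3.542 + 1.586 = 5.128 Ω
  Rp3 = R5 ‖ Rs1 (parallel, both between nodes 1 and 3) = 1/(1/16000 + 1/5.128) = 5.126 Ω
R_th = 5.126 Ω

Final answer: V_th = -23.39 V, R_th = 5.126 Ω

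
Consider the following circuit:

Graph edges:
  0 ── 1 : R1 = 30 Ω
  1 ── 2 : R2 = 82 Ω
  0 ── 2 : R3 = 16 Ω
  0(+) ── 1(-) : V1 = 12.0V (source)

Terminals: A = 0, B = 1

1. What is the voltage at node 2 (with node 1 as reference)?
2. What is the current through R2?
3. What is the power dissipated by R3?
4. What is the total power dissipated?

Nodal analysis, taking node 1 as the 0 V reference.
Source V1 fixes V_0 = 12 V.
KCL at each unknown node (sum of currents leaving = 0; resistances in Ω):
  Node 2: (V_2 - 0)/82 + (V_2 - 12)/16 = 0
Collecting terms: 0.0747 × V_2 = 0.75  =>  V_2 = 10.04 V
Part 1:
  Read off the nodal solution: V_2 = 10.04 V
Part 2:
  I_R2 = (V_1 - V_2)/R2 = (0 - 10.04)/82 = -0.1224 A
  Magnitude: I_R2 = 0.1224 A
Part 3:
  I_R3 = (V_0 - V_2)/R3 = (12 - 10.04)/16 = 0.1224 A
  P_R3 = I_R3² × R3 = (0.1224)² × 16 = 0.2399 W
Part 4:
  Power in each resistor, P = (ΔV)²/R:
    P_R1 = (12 - 0)²/30 = 4.8 W
    P_R2 = (0 - 10.04)²/82 = 1.229 W
    P_R3 = (12 - 10.04)²/16 = 0.2399 W
  P_total = P_R1 + P_R2 + P_R3 = 6.269 W

Final answers:
1. V_2 = 10.04 V
2. I_R2 = 0.1224 A
3. P_R3 = 0.2399 W
4. P_total = 6.269 W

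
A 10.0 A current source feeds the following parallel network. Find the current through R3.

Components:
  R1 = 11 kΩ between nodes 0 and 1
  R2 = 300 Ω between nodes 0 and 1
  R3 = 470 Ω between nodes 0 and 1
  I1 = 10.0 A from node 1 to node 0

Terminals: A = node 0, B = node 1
All resistors sit directly between nodes 0 and 1, so they are in parallel and share one voltage V; the full source current 10 A splits among them.
1/R_par = 1/11000 + 1/300 + 1/470 = 0.005552 S  =>  R_par = 180.1 Ω
V = I × R_par = 10 × 180.1 = 1801 V
I_R3 = V/R3 = 1801/470 = 3.832 A

Final answer: 3.832 A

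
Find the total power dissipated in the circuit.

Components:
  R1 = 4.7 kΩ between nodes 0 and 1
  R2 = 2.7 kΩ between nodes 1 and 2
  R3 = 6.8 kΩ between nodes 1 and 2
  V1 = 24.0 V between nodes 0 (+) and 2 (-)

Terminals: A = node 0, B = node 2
Nodal analysis, taking node 2 as the 0 V reference.
Source V1 fixes V_0 = 24 V.
KCL at each unknown node (sum of currents leaving = 0; resistances in Ω):
  Node 1: (V_1 - 24)/4700 + (V_1 - 0)/2700 + (V_1 - 0)/6800 = 0
Collecting terms: 0.0007302 × V_1 = 0.005106  =>  V_1 = 6.993 V
Power in each resistor, P = (ΔV)²/R:
  P_R1 = (24 - 6.993)²/4700 = 0.06154 W
  P_R2 = (6.993 - 0)²/2700 = 0.01811 W
  P_R3 = (6.993 - 0)²/6800 = 0.007192 W
P_total = P_R1 + P_R2 + P_R3 = 0.08684 W

Final answer: 0.08684 W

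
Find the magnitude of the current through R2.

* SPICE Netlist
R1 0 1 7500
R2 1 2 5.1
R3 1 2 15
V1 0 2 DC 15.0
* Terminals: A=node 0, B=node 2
Nodal analysis, taking node 2 as the 0 V reference.
Source V1 fixes V_0 = 15 V.
KCL at each unknown node (sum of currents leaving = 0; resistances in Ω):
  Node 1: (V_1 - 15)/7500 + (V_1 - 0)/5.1 + (V_1 - 0)/15 = 0
Collecting terms: 0.2629 × V_1 = 0.002  =>  V_1 = 0.007608 V
I_R2 = (V_1 - V_2)/R2 = (0.007608 - 0)/5.1 = 0.001492 A
|I_R2| = 0.001492 A

Final answer: |I_R2| = 0.001492 A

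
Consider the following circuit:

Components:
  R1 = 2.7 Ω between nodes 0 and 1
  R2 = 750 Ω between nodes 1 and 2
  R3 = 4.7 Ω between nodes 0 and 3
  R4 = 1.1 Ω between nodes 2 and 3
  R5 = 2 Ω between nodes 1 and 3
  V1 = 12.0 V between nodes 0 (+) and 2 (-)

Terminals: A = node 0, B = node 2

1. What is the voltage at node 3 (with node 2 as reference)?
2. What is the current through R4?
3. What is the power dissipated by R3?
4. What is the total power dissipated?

Nodal analysis, taking node 2 as the 0 V reference.
Source V1 fixes V_0 = 12 V.
KCL at each unknown node (sum of currents leaving = 0; resistances in Ω):
  Node 1: (V_1 - 12)/2.7 + (V_1 - 0)/750 + (V_1 - V_3)/2 = 0
  Node 3: (V_3 - 12)/4.7 + (V_3 - 0)/1.1 + (V_3 - V_1)/2 = 0
Collecting terms (coefficients in siemens):
  0.8717·V_1 - 0.5·V_3 = 4.444
  1.622·V_3 - 0.5·V_1 = 2.553
Determinant D = (0.8717)(1.622) - (-0.5)(-0.5) = 1.164
V_1 = [(4.444)(1.622) - (-0.5)(2.553)]/D = 7.291 V
V_3 = [(0.8717)(2.553) - (4.444)(-0.5)]/D = 3.822 V
Part 1:
  Read off the nodal solution: V_3 = 3.822 V
Part 2:
  I_R4 = (V_2 - V_3)/R4 = (0 - 3.822)/1.1 = -3.474 A
  Magnitude: I_R4 = 3.474 A
Part 3:
  I_R3 = (V_0 - V_3)/R3 = (12 - 3.822)/4.7 = 1.74 A
  P_R3 = I_R3² × R3 = (1.74)² × 4.7 = 14.23 W
Part 4:
  Power in each resistor, P = (ΔV)²/R:
    P_R1 = (12 - 7.291)²/2.7 = 8.214 W
    P_R2 = (7.291 - 0)²/750 = 0.07087 W
    P_R3 = (12 - 3.822)²/4.7 = 14.23 W
    P_R4 = (0 - 3.822)²/1.1 = 13.28 W
    P_R5 = (7.291 - 3.822)²/2 = 6.017 W
  P_total = P_R1 + P_R2 + P_R3 + P_R4 + P_R5 = 41.81 W

Final answers:
1. V_3 = 3.822 V
2. I_R4 = 3.474 A
3. P_R3 = 14.23 W
4. P_total = 41.81 W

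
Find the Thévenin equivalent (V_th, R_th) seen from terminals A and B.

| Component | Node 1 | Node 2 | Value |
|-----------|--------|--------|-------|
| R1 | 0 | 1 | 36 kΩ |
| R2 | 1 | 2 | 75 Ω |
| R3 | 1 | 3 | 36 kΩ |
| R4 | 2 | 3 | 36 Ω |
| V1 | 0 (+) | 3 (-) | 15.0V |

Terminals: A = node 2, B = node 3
Step 1 — V_th is the open-circuit voltage V_A - V_B (nothing connected across the terminals).
Nodal analysis, taking node 3 as the 0 V reference.
Source V1 fixes V_0 = 15 V.
KCL at each unknown node (sum of currents leaving = 0; resistances in Ω):
  Node 1: (V_1 - 15)/36000 + (V_1 - V_2)/75 + (V_1 - 0)/36000 = 0
  Node 2: (V_2 - V_1)/75 + (V_2 - 0)/36 = 0
Collecting terms (coefficients in siemens):
  0.01339·V_1 - 0.01333·V_2 = 0.0004167
  0.04111·V_2 - 0.01333·V_1 = 0
Determinant D = (0.01339)(0.04111) - (-0.01333)(-0.01333) = 0.0003727
V_1 = [(0.0004167)(0.04111) - (-0.01333)(0)]/D = 0.04597 V
V_2 = [(0.01339)(0) - (0.0004167)(-0.01333)]/D = 0.01491 V
V_th = V_2 - V_3 = 0.01491 - 0 = 0.01491 V
Step 2 — R_th: zero the source — replace V1 by a short circuit (node 3 merges into node 0) — and find the resistance seen between A (node 2) and B (node 0).
Reduce the network between node 2 (A) and node 0 (B) by series/parallel combination:
  Rp1 = R1 ‖ R3 (parallel, both between nodes 0 and 1) = 1/(1/36000 + 1/36000) = 18000 Ω
  Rs1 = R2 + Rp1 (series, joined only at node 1) = 75 + 18000 = 18080 Ω
  Rp2 = R4 ‖ Rs1 (parallel, both between nodes 0 and 2) = 1/(1/36 + 1/18080) = 35.93 Ω
R_th = 35.93 Ω

Final answer: V_th = 0.01491 V, R_th = 35.93 Ω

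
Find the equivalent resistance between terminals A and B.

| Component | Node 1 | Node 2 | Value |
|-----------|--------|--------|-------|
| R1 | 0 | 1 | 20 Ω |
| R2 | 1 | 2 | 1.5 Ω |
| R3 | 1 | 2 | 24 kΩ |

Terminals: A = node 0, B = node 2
Reduce the network between node 0 (A) and node 2 (B) by series/parallel combination:
  Rp1 = R2 ‖ R3 (parallel, both between nodes 1 and 2) = 1/(1/1.5 + 1/24000) = 1.5 Ω
  Rs1 = R1 + Rp1 (series, joined only at node 1) = 20 + 1.5 = 21.5 Ω
R_eq = 21.5 Ω

Final answer: 21.5 Ω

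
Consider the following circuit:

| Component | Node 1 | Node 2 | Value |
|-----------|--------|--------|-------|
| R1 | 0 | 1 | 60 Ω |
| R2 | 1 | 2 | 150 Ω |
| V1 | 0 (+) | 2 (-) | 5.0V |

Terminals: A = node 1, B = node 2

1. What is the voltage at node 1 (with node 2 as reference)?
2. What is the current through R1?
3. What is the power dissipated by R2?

Nodal analysis, taking node 2 as the 0 V reference.
Source V1 fixes V_0 = 5 V.
KCL at each unknown node (sum of currents leaving = 0; resistances in Ω):
  Node 1: (V_1 - 5)/60 + (V_1 - 0)/150 = 0
Collecting terms: 0.02333 × V_1 = 0.08333  =>  V_1 = 3.571 V
Part 1:
  Read off the nodal solution: V_1 = 3.571 V
Part 2:
  I_R1 = (V_0 - V_1)/R1 = (5 - 3.571)/60 = 0.02381 A
  Magnitude: I_R1 = 0.02381 A
Part 3:
  I_R2 = (V_1 - V_2)/R2 = (3.571 - 0)/150 = 0.02381 A
  P_R2 = I_R2² × R2 = (0.02381)² × 150 = 0.08503 W

Final answers:
1. V_1 = 3.571 V
2. I_R1 = 0.02381 A
3. P_R2 = 0.08503 W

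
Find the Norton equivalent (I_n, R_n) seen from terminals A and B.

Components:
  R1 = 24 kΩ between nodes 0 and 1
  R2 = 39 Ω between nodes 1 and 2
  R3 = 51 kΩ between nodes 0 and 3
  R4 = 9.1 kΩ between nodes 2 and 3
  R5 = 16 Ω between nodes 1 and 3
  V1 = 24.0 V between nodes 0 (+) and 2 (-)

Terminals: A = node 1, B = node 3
Find the Thévenin equivalent first; then I_n = V_th/R_th and R_n = R_th.
Step 1 — V_th is the open-circuit voltage V_A - V_B (nothing connected across the terminals).
Nodal analysis, taking node 2 as the 0 V reference.
Source V1 fixes V_0 = 24 V.
KCL at each unknown node (sum of currents leaving = 0; resistances in Ω):
  Node 1: (V_1 - 24)/24000 + (V_1 - 0)/39 + (V_1 - V_3)/16 = 0
  Node 3: (V_3 - 24)/51000 + (V_3 - 0)/9100 + (V_3 - V_1)/16 = 0
Collecting terms (coefficients in siemens):
  0.08818·V_1 - 0.0625·V_3 = 0.001
  0.06263·V_3 - 0.0625·V_1 = 0.0004706
Determinant D = (0.08818)(0.06263) - (-0.0625)(-0.0625) = 0.001617
V_1 = [(0.001)(0.06263) - (-0.0625)(0.0004706)]/D = 0.05694 V
V_3 = [(0.08818)(0.0004706) - (0.001)(-0.0625)]/D = 0.06433 V
V_th = V_1 - V_3 = 0.05694 - 0.06433 = -0.007396 V
Step 2 — R_th: zero the source — replace V1 by a short circuit (node 2 merges into node 0) — and find the resistance seen between A (node 1) and B (node 3).
Reduce the network between node 1 (A) and node 3 (B) by series/parallel combination:
  Rp1 = R1 ‖ R2 (parallel, both between nodes 0 and 1) = 1/(1/24000 + 1/39) = 38.94 Ω
  Rp2 = R3 ‖ R4 (parallel, both between nodes 0 and 3) = 1/(1/51000 + 1/9100) = 7722 Ω
  Rs1 = Rp1 + Rp2 (series, joined only at node 0) = 38.94 + 7722 = 7761 Ω
  Rp3 = R5 ‖ Rs1 (parallel, both between nodes 1 and 3) = 1/(1/16 + 1/7761) = 15.97 Ω
R_th = 15.97 Ω
I_n = V_th/R_th = -0.007396/15.97 = -0.0004632 A, and R_n = R_th = 15.97 Ω

Final answer: I_n = -0.0004632 A, R_n = 15.97 Ω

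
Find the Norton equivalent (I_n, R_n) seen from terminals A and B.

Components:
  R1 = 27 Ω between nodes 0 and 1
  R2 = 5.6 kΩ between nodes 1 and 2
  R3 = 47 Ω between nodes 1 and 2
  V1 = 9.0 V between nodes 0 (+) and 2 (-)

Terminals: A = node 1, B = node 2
Find the Thévenin equivalent first; then I_n = V_th/R_th and R_n = R_th.
Step 1 — V_th is the open-circuit voltage V_A - V_B (nothing connected across the terminals).
Nodal analysis, taking node 2 as the 0 V reference.
Source V1 fixes V_0 = 9 V.
KCL at each unknown node (sum of currents leaving = 0; resistances in Ω):
  Node 1: (V_1 - 9)/27 + (V_1 - 0)/5600 + (V_1 - 0)/47 = 0
Collecting terms: 0.05849 × V_1 = 0.3333  =>  V_1 = 5.699 V
V_th = V_1 - V_2 = 5.699 - 0 = 5.699 V
Step 2 — R_th: zero the source — replace V1 by a short circuit (node 2 merges into node 0) — and find the resistance seen between A (node 1) and B (node 0).
Reduce the network between node 1 (A) and node 0 (B) by series/parallel combination:
  Rp1 = R1 ‖ R2 ‖ R3 (parallel, all between nodes 0 and 1) = 1/(1/27 + 1/5600 + 1/47) = 17.1 Ω
R_th = 17.1 Ω
I_n = V_th/R_th = 5.699/17.1 = 0.3333 A, and R_n = R_th = 17.1 Ω

Final answer: I_n = 0.3333 A, R_n = 17.1 Ω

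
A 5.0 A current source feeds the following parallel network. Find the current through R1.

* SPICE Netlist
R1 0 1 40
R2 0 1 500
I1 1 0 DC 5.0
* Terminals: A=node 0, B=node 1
All resistors sit directly between nodes 0 and 1, so they are in parallel and share one voltage V; the full source current 5 A splits among them.
1/R_par = 1/40 + 1/500 = 0.027 S  =>  R_par = 37.04 Ω
V = I × R_par = 5 × 37.04 = 185.2 V
I_R1 = V/R1 = 185.2/40 = 4.63 A

Final answer: 4.63 A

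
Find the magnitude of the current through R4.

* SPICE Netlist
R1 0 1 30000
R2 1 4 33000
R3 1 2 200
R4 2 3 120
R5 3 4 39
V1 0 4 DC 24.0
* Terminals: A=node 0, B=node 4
Nodal analysis, taking node 4 as the 0 V reference.
Source V1 fixes V_0 = 24 V.
KCL at each unknown node (sum of currents leaving = 0; resistances in Ω):
  Node 1: (V_1 - 24)/30000 + (V_1 - 0)/33000 + (V_1 - V_2)/200 = 0
  Node 2: (V_2 - V_1)/200 + (V_2 - V_3)/120 = 0
  Node 3: (V_3 - V_2)/120 + (V_3 - 0)/39 = 0
Collecting terms (coefficients in siemens):
  0.005064·V_1 - 0.005·V_2 = 0.0008
  0.01333·V_2 - 0.005·V_1 - 0.008333·V_3 = 0
  0.03397·V_3 - 0.008333·V_2 = 0
Solving these 3 simultaneous equations (Gaussian elimination) gives:
  V_1 = 0.2808 V, V_2 = 0.1244 V, V_3 = 0.0305 V
I_R4 = (V_2 - V_3)/R4 = (0.1244 - 0.0305)/120 = 0.0007821 A
|I_R4| = 0.0007821 A

Final answer: |I_R4| = 0.0007821 A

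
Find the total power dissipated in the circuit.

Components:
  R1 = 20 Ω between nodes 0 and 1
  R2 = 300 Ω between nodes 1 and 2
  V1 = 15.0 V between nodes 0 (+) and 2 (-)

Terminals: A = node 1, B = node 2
Nodal analysis, taking node 2 as the 0 V reference.
Source V1 fixes V_0 = 15 V.
KCL at each unknown node (sum of currents leaving = 0; resistances in Ω):
  Node 1: (V_1 - 15)/20 + (V_1 - 0)/300 = 0
Collecting terms: 0.05333 × V_1 = 0.75  =>  V_1 = 14.06 V
Power in each resistor, P = (ΔV)²/R:
  P_R1 = (15 - 14.06)²/20 = 0.04395 W
  P_R2 = (14.06 - 0)²/300 = 0.6592 W
P_total = P_R1 + P_R2 = 0.7031 W

Final answer: 0.7031 W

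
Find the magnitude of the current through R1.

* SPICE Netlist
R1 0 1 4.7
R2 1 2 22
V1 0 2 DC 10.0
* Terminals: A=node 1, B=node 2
Nodal analysis, taking node 2 as the 0 V reference.
Source V1 fixes V_0 = 10 V.
KCL at each unknown node (sum of currents leaving = 0; resistances in Ω):
  Node 1: (V_1 - 10)/4.7 + (V_1 - 0)/22 = 0
Collecting terms: 0.2582 × V_1 = 2.128  =>  V_1 = 8.24 V
I_R1 = (V_0 - V_1)/R1 = (10 - 8.24)/4.7 = 0.3745 A
|I_R1| = 0.3745 A

Final answer: |I_R1| = 0.3745 A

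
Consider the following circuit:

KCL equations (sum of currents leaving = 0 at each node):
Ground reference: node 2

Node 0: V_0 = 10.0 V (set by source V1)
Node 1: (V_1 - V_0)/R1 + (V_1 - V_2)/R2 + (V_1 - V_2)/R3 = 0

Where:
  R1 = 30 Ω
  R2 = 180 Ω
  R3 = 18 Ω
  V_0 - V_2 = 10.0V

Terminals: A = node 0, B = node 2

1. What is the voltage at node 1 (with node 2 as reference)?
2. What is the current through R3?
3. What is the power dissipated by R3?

Nodal analysis, taking node 2 as the 0 V reference.
Source V1 fixes V_0 = 10 V.
KCL at each unknown node (sum of currents leaving = 0; resistances in Ω):
  Node 1: (V_1 - 10)/30 + (V_1 - 0)/180 + (V_1 - 0)/18 = 0
Collecting terms: 0.09444 × V_1 = 0.3333  =>  V_1 = 3.529 V
Part 1:
  Read off the nodal solution: V_1 = 3.529 V
Part 2:
  I_R3 = (V_1 - V_2)/R3 = (3.529 - 0)/18 = 0.1961 A
  Magnitude: I_R3 = 0.1961 A
Part 3:
  I_R3 = (V_1 - V_2)/R3 = (3.529 - 0)/18 = 0.1961 A
  P_R3 = I_R3² × R3 = (0.1961)² × 18 = 0.692 W

Final answers:
1. V_1 = 3.529 V
2. I_R3 = 0.1961 A
3. P_R3 = 0.692 W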